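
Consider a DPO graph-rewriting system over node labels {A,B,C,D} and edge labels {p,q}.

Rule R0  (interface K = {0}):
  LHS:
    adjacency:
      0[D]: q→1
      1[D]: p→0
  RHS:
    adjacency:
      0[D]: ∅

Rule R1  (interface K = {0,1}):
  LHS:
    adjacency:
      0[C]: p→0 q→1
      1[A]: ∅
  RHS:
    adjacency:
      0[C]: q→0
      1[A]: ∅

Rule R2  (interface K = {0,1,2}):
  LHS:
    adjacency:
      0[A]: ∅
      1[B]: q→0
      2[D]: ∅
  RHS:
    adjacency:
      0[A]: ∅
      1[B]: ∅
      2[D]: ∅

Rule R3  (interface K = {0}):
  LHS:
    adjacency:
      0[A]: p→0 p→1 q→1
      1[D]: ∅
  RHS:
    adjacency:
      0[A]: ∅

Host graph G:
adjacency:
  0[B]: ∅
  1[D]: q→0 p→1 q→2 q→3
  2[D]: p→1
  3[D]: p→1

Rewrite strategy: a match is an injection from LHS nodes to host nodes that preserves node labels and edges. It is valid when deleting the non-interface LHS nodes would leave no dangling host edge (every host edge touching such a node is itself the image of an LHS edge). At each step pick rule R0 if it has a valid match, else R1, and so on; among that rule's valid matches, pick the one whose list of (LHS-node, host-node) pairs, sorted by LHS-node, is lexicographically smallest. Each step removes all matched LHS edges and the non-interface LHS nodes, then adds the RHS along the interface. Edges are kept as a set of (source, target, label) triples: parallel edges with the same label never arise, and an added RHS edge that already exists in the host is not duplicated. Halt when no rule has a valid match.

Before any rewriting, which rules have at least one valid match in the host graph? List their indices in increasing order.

R0: 2 valid matches — {0↦1, 1↦2}, {0↦1, 1↦3}
R1: no valid match — LHS pattern not found
R2: no valid match — LHS pattern not found
R3: no valid match — LHS pattern not found

Answer: [R0]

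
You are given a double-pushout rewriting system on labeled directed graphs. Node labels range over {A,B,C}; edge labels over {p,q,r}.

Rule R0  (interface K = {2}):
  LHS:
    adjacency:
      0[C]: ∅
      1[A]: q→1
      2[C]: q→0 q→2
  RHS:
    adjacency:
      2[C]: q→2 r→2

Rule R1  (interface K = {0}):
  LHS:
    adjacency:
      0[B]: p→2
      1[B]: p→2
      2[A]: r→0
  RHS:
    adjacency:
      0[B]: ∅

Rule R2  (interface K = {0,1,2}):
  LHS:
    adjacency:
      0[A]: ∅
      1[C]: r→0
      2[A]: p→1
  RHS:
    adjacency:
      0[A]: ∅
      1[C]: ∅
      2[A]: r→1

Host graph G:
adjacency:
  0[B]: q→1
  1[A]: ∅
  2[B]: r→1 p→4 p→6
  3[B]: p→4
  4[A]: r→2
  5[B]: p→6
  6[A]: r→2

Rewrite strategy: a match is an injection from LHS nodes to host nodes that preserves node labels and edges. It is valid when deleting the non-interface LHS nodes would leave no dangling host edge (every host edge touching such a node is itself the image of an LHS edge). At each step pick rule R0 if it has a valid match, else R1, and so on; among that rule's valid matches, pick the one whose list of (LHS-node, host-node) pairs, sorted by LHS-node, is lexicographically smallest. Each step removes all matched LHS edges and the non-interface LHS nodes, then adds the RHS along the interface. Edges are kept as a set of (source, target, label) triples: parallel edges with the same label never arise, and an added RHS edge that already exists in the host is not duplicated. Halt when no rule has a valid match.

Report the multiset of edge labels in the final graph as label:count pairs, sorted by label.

initial: |V|=7 |E|=8  E = 0-q->1 2-r->1 2-p->4 2-p->6 3-p->4 4-r->2 5-p->6 6-r->2
step 1: apply R1 at {0↦2, 1↦3, 2↦4}  → |V|=5 |E|=5  E = 0-q->1 2-r->1 2-p->6 5-p->6 6-r->2
step 2: apply R1 at {0↦2, 1↦5, 2↦6}  → |V|=3 |E|=2  E = 0-q->1 2-r->1
final graph: no rule applies after step 2
NF edges: [(0, 1, 'q'), (2, 1, 'r')]

Answer: q:1 r:1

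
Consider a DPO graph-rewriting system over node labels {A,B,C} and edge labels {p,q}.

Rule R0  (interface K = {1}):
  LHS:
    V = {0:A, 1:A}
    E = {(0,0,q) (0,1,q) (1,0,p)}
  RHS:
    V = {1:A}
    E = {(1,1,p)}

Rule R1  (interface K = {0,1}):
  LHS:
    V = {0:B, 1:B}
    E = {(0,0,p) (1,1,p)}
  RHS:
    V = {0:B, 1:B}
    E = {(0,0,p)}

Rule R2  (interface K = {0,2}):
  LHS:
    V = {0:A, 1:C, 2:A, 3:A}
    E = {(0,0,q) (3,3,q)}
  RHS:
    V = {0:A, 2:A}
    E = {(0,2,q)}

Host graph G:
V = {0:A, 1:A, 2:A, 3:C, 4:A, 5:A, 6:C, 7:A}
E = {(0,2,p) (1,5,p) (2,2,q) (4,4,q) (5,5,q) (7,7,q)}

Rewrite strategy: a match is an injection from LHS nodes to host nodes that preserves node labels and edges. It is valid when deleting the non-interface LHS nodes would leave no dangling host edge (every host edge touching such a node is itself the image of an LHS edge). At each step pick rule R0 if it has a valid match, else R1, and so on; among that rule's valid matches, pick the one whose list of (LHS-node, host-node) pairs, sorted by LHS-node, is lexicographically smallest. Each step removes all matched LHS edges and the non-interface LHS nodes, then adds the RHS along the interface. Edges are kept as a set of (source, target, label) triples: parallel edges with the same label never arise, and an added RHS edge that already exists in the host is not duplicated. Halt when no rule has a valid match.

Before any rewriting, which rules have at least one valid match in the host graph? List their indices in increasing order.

Answer: [R2]

Derivation:
R0: no valid match — LHS pattern not found
R1: no valid match — LHS pattern not found
R2: 48 valid matches — {0↦2, 1↦3, 2↦0, 3↦4}, {0↦2, 1↦3, 2↦0, 3↦7}, {0↦2, 1↦3, 2↦1, 3↦4} (+45 more)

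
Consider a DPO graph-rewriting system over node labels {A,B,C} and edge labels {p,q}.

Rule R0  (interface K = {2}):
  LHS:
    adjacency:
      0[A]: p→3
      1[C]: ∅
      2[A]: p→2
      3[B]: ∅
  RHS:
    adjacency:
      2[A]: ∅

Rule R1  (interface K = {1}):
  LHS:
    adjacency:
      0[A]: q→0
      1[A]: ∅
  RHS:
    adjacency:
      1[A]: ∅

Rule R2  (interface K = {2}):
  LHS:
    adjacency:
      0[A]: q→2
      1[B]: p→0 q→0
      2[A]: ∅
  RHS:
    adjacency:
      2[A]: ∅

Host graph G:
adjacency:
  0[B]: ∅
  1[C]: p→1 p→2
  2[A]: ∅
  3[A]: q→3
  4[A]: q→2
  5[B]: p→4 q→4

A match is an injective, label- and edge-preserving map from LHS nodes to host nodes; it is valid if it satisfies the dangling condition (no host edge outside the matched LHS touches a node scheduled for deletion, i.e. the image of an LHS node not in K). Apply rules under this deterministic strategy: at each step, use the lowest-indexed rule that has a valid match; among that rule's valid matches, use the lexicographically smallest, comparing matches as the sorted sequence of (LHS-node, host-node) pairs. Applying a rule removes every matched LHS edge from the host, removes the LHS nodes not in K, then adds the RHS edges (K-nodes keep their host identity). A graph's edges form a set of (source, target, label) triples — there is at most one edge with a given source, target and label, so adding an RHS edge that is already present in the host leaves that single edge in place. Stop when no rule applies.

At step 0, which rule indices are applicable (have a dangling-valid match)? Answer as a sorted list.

Answer: [R1,R2]

Steps:
R0: no valid match — LHS pattern not found
R1: 2 valid matches — {0↦3, 1↦2}, {0↦3, 1↦4}
R2: 1 valid match — {0↦4, 1↦5, 2↦2}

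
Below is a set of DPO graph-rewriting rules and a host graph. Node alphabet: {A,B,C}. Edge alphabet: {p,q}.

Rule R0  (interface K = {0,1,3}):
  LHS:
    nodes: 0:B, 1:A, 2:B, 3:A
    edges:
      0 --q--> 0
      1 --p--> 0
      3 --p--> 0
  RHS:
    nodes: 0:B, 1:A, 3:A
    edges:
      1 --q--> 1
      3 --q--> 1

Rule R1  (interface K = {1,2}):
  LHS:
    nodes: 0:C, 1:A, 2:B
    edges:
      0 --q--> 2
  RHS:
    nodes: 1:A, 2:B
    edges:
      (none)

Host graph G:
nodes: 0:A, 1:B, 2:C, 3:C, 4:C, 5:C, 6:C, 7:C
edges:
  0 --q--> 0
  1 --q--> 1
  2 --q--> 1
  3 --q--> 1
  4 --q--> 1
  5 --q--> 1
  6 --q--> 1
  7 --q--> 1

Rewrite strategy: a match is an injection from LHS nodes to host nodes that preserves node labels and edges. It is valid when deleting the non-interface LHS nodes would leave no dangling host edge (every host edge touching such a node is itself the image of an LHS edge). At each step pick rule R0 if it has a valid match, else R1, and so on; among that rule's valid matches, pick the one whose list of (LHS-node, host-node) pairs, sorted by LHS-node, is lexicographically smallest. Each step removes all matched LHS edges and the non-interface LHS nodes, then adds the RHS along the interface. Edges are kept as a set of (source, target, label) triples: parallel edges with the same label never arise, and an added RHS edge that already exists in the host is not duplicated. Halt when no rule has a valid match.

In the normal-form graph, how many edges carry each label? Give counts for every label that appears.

Answer: q:2

Rewrite trace:
[0] host  ⇒  8 nodes, 8 edges  {0-q->0 1-q->1 2-q->1 3-q->1 4-q->1 5-q->1 6-q->1 7-q->1}
[1] R1 @ {0↦2, 1↦0, 2↦1}  ⇒  7 nodes, 7 edges  {0-q->0 1-q->1 3-q->1 4-q->1 5-q->1 6-q->1 7-q->1}
[2] R1 @ {0↦3, 1↦0, 2↦1}  ⇒  6 nodes, 6 edges  {0-q->0 1-q->1 4-q->1 5-q->1 6-q->1 7-q->1}
[3] R1 @ {0↦4, 1↦0, 2↦1}  ⇒  5 nodes, 5 edges  {0-q->0 1-q->1 5-q->1 6-q->1 7-q->1}
[4] R1 @ {0↦5, 1↦0, 2↦1}  ⇒  4 nodes, 4 edges  {0-q->0 1-q->1 6-q->1 7-q->1}
[5] R1 @ {0↦6, 1↦0, 2↦1}  ⇒  3 nodes, 3 edges  {0-q->0 1-q->1 7-q->1}
[6] R1 @ {0↦7, 1↦0, 2↦1}  ⇒  2 nodes, 2 edges  {0-q->0 1-q->1}
normal form: no rule applies after step 6
NF edges: [(0, 0, 'q'), (1, 1, 'q')]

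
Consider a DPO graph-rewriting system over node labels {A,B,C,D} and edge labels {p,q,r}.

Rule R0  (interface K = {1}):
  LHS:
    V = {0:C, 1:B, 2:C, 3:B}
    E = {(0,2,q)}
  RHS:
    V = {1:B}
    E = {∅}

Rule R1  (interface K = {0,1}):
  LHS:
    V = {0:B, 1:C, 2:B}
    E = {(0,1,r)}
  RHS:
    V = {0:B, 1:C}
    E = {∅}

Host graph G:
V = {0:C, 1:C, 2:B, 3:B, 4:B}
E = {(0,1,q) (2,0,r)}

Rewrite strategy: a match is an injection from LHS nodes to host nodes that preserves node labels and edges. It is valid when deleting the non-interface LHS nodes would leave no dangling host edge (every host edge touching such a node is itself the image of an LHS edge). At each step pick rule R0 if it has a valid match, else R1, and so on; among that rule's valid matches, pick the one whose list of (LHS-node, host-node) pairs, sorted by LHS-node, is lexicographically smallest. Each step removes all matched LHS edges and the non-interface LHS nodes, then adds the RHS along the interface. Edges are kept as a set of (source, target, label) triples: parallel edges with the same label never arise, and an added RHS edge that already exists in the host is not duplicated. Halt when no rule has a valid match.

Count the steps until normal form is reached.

initial: |V|=5 |E|=2  E = 0-q->1 2-r->0
step 1: apply R1 at {0↦2, 1↦0, 2↦3}  → |V|=4 |E|=1  E = 0-q->1
step 2: apply R0 at {0↦0, 1↦2, 2↦1, 3↦4}  → |V|=1 |E|=0  E = ∅
halt: no rule applies after step 2

Answer: 2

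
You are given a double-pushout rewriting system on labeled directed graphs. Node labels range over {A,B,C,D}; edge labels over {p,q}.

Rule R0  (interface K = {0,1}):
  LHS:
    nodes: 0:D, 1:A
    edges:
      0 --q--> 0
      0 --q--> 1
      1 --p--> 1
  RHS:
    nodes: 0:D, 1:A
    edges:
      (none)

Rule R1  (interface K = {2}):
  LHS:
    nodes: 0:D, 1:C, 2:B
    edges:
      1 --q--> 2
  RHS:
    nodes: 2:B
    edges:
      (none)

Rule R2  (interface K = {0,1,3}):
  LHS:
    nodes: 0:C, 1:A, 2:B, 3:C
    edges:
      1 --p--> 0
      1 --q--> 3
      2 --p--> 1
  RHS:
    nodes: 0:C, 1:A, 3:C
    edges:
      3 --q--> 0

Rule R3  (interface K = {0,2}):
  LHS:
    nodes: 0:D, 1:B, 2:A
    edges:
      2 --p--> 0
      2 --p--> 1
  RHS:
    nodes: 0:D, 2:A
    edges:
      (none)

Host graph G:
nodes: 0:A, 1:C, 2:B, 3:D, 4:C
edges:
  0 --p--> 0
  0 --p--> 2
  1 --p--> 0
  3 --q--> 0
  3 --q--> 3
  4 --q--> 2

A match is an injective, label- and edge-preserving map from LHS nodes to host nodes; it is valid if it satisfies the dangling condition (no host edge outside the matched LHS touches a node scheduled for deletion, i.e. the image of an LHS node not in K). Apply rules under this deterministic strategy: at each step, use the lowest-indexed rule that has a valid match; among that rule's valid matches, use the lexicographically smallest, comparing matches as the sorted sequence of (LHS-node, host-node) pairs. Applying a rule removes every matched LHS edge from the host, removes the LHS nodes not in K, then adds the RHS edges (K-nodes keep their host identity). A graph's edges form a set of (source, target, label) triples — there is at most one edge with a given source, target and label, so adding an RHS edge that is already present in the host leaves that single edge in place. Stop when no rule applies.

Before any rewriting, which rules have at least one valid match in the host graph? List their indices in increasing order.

R0: 1 valid match — {0↦3, 1↦0}
R1: no valid match — 1 raw match, all fail dangling condition
R2: no valid match — LHS pattern not found
R3: no valid match — LHS pattern not found

Answer: [R0]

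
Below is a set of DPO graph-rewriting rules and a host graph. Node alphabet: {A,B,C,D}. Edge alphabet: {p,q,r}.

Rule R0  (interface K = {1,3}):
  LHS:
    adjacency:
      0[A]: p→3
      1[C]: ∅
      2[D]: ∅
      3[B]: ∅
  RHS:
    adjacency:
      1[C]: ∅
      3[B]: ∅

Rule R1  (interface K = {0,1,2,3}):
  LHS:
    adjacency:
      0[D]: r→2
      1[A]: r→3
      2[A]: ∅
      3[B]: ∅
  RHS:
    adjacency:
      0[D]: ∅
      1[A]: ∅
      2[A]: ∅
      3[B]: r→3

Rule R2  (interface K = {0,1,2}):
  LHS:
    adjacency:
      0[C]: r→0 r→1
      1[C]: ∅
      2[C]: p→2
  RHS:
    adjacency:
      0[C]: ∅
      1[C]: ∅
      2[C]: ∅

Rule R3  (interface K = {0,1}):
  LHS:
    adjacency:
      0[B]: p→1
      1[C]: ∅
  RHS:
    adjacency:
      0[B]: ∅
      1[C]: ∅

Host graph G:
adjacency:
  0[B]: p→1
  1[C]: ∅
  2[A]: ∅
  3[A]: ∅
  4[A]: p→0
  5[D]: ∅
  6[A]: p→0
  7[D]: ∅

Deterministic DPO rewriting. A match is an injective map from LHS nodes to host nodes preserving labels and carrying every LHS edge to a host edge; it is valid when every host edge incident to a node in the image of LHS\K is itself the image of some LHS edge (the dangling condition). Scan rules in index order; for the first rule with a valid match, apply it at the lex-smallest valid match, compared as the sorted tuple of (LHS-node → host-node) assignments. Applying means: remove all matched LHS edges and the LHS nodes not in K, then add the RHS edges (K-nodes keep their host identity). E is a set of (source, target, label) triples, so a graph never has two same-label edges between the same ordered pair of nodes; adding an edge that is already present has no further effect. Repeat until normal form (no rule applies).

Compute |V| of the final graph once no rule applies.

start.  V:8 E:3  edges: 0-p->1 4-p->0 6-p->0
1. fire R0 via {0↦4, 1↦1, 2↦5, 3↦0}  →  V:6 E:2  edges: 0-p->1 6-p->0
2. fire R0 via {0↦6, 1↦1, 2↦7, 3↦0}  →  V:4 E:1  edges: 0-p->1
3. fire R3 via {0↦0, 1↦1}  →  V:4 E:0  edges: ∅
normal form: no rule applies after step 3
NF nodes: {0:B, 1:C, 2:A, 3:A}

Answer: 4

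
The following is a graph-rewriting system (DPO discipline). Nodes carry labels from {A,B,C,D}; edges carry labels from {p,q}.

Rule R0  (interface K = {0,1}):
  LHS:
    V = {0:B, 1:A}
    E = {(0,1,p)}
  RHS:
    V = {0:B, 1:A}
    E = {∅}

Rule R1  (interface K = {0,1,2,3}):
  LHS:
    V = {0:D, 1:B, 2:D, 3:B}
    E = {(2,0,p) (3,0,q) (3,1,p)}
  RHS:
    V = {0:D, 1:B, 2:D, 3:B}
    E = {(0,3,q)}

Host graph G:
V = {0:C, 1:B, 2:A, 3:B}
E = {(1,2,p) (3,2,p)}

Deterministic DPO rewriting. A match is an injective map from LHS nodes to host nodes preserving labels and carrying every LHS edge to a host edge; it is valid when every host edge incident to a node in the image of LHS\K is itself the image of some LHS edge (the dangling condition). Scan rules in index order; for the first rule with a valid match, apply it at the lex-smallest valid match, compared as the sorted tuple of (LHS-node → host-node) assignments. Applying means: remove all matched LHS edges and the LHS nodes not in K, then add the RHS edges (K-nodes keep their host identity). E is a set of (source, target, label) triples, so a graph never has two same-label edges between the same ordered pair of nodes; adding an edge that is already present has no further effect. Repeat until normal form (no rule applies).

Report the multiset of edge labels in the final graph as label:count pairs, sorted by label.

start.  V:4 E:2  edges: 1-p->2 3-p->2
1. fire R0 via {0↦1, 1↦2}  →  V:4 E:1  edges: 3-p->2
2. fire R0 via {0↦3, 1↦2}  →  V:4 E:0  edges: ∅
normal form: no rule applies after step 2
NF edges: []

Answer: (no edges)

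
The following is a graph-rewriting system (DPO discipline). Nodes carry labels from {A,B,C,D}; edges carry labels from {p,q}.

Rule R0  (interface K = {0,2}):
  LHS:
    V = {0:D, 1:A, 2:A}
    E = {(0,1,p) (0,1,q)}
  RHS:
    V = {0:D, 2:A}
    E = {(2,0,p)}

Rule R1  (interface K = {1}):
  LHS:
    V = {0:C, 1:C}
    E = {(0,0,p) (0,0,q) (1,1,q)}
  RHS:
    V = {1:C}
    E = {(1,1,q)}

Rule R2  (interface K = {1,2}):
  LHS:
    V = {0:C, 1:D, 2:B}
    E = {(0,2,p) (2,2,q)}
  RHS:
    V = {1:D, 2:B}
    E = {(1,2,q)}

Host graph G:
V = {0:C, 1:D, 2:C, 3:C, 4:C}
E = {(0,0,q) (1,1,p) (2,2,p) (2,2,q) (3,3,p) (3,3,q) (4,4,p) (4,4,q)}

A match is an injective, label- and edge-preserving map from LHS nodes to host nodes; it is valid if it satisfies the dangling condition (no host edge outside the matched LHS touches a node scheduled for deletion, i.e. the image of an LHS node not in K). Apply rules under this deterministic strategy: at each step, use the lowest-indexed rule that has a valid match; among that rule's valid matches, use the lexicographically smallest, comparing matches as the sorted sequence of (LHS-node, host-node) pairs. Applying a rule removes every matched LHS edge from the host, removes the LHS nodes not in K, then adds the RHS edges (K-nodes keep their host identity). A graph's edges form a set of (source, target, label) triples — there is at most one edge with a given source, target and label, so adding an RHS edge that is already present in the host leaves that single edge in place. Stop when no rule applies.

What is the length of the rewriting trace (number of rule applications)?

start.  V:5 E:8  edges: 0-q->0 1-p->1 2-p->2 2-q->2 3-p->3 3-q->3 4-p->4 4-q->4
1. fire R1 via {0↦2, 1↦0}  →  V:4 E:6  edges: 0-q->0 1-p->1 3-p->3 3-q->3 4-p->4 4-q->4
2. fire R1 via {0↦3, 1↦0}  →  V:3 E:4  edges: 0-q->0 1-p->1 4-p->4 4-q->4
3. fire R1 via {0↦4, 1↦0}  →  V:2 E:2  edges: 0-q->0 1-p->1
normal form: no rule applies after step 3

Answer: 3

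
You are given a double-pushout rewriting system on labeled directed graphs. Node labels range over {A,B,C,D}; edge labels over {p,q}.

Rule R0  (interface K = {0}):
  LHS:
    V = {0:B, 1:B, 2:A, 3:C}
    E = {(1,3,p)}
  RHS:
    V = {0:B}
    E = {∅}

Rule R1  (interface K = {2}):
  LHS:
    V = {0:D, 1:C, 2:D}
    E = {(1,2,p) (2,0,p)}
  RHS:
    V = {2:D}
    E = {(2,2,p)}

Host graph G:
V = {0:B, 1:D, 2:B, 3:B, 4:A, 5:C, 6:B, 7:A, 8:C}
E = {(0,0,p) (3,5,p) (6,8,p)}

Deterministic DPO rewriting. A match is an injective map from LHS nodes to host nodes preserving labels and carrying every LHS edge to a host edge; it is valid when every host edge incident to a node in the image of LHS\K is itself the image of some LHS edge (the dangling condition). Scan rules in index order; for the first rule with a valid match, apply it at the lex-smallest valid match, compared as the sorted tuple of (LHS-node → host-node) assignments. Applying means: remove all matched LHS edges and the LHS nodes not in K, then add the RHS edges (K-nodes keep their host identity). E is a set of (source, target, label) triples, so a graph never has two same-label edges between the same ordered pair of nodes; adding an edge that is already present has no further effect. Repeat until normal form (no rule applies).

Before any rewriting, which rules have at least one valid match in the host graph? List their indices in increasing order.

Answer: [R0]

Rewrite trace:
R0: 12 valid matches — {0↦0, 1↦3, 2↦4, 3↦5}, {0↦0, 1↦3, 2↦7, 3↦5}, {0↦0, 1↦6, 2↦4, 3↦8} (+9 more)
R1: no valid match — LHS pattern not found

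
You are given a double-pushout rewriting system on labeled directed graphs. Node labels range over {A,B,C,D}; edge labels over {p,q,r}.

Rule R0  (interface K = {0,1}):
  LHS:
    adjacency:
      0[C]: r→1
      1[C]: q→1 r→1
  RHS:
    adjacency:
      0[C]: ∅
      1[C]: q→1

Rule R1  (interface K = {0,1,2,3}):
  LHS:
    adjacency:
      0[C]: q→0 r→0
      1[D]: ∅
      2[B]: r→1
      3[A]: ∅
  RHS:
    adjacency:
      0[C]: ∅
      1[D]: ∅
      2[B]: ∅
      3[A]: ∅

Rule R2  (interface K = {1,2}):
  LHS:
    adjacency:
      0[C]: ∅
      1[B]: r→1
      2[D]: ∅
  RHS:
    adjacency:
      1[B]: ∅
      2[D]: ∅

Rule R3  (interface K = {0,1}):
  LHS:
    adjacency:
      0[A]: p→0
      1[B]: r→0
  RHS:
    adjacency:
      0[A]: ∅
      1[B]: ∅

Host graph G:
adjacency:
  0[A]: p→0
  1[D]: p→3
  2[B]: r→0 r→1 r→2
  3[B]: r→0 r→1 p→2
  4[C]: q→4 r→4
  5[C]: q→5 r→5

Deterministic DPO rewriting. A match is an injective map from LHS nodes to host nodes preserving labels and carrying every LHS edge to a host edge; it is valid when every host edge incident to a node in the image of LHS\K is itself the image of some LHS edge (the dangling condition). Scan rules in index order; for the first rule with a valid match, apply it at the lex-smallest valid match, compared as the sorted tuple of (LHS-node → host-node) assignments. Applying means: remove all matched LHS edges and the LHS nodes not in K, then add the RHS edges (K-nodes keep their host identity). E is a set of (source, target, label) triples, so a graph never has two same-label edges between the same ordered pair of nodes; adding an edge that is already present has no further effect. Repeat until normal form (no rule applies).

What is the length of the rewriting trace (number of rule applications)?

Answer: 4

Derivation:
[0] host  ⇒  6 nodes, 12 edges  {0-p->0 1-p->3 2-r->0 2-r->1 2-r->2 3-r->0 3-r->1 3-p->2 4-q->4 4-r->4 5-q->5 5-r->5}
[1] R1 @ {0↦4, 1↦1, 2↦2, 3↦0}  ⇒  6 nodes, 9 edges  {0-p->0 1-p->3 2-r->0 2-r->2 3-r->0 3-r->1 3-p->2 5-q->5 5-r->5}
[2] R1 @ {0↦5, 1↦1, 2↦3, 3↦0}  ⇒  6 nodes, 6 edges  {0-p->0 1-p->3 2-r->0 2-r->2 3-r->0 3-p->2}
[3] R2 @ {0↦4, 1↦2, 2↦1}  ⇒  5 nodes, 5 edges  {0-p->0 1-p->3 2-r->0 3-r->0 3-p->2}
[4] R3 @ {0↦0, 1↦2}  ⇒  5 nodes, 3 edges  {1-p->3 3-r->0 3-p->2}
halt: no rule applies after step 4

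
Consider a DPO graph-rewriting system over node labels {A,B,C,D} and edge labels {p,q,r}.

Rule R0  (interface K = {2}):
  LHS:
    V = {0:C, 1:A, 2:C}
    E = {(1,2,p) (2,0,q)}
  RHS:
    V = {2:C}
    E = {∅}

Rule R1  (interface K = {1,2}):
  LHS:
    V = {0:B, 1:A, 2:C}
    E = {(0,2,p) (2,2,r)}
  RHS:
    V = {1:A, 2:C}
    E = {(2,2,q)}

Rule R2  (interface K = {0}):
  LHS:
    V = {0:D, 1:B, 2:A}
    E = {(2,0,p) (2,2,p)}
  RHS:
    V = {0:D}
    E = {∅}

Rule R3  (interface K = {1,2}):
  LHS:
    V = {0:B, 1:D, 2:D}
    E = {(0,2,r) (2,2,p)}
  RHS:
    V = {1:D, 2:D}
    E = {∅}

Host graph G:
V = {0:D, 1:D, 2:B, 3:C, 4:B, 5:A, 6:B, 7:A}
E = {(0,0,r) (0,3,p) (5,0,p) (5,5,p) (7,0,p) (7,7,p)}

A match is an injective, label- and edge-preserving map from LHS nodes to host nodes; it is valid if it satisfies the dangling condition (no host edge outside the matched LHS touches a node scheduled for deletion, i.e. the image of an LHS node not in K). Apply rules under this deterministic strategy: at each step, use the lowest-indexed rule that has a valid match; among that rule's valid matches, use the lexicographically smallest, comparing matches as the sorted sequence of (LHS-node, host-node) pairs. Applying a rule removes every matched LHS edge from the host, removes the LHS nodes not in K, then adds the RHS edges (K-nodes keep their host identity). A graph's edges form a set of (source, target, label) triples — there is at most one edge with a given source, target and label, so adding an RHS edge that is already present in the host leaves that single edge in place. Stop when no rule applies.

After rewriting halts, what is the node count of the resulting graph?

Answer: 4

Derivation:
initial: |V|=8 |E|=6  E = 0-r->0 0-p->3 5-p->0 5-p->5 7-p->0 7-p->7
step 1: apply R2 at {0↦0, 1↦2, 2↦5}  → |V|=6 |E|=4  E = 0-r->0 0-p->3 7-p->0 7-p->7
step 2: apply R2 at {0↦0, 1↦4, 2↦7}  → |V|=4 |E|=2  E = 0-r->0 0-p->3
normal form: no rule applies after step 2
NF nodes: {0:D, 1:D, 3:C, 6:B}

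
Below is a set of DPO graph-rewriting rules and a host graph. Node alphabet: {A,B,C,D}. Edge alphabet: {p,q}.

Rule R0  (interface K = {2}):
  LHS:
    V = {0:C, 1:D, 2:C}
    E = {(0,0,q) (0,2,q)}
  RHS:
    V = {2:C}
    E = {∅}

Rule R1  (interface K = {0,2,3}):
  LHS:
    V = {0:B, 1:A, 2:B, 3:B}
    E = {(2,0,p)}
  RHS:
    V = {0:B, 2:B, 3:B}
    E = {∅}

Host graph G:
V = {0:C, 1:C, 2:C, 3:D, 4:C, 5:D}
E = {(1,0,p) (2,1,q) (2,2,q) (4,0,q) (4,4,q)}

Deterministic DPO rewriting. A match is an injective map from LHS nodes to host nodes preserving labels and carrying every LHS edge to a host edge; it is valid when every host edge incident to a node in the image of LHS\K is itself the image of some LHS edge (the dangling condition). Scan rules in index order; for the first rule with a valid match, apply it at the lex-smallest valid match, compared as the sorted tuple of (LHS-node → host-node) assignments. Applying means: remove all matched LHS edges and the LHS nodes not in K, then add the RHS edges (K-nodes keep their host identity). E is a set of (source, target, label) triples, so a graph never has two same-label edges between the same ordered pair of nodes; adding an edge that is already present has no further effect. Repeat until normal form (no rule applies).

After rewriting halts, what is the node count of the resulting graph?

Answer: 2

Steps:
[0] host  ⇒  6 nodes, 5 edges  {1-p->0 2-q->1 2-q->2 4-q->0 4-q->4}
[1] R0 @ {0↦2, 1↦3, 2↦1}  ⇒  4 nodes, 3 edges  {1-p->0 4-q->0 4-q->4}
[2] R0 @ {0↦4, 1↦5, 2↦0}  ⇒  2 nodes, 1 edges  {1-p->0}
halt: no rule applies after step 2
NF nodes: {0:C, 1:C}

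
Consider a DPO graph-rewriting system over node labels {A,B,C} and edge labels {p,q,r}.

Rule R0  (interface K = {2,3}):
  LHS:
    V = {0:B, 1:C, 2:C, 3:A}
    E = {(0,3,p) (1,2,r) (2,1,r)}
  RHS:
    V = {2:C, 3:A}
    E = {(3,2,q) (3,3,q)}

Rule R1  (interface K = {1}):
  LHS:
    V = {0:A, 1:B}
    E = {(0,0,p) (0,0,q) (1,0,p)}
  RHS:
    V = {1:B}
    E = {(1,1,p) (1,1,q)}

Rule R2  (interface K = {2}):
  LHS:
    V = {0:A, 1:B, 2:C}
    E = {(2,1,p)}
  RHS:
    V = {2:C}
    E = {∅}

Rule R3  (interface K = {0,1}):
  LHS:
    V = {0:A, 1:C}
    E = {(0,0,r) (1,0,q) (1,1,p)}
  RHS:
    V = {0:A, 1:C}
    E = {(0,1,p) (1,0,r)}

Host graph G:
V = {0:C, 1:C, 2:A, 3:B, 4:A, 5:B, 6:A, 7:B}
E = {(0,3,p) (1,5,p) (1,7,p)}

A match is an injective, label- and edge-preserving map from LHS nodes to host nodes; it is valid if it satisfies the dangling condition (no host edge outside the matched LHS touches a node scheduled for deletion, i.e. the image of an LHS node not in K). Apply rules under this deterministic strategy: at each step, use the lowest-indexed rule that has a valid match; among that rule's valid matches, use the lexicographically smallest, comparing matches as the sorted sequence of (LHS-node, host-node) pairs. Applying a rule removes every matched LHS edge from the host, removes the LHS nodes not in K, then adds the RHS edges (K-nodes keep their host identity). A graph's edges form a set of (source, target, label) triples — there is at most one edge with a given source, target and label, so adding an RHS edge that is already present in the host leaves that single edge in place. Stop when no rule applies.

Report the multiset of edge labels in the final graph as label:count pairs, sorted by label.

Answer: (no edges)

Derivation:
start.  V:8 E:3  edges: 0-p->3 1-p->5 1-p->7
1. fire R2 via {0↦2, 1↦3, 2↦0}  →  V:6 E:2  edges: 1-p->5 1-p->7
2. fire R2 via {0↦4, 1↦5, 2↦1}  →  V:4 E:1  edges: 1-p->7
3. fire R2 via {0↦6, 1↦7, 2↦1}  →  V:2 E:0  edges: ∅
final graph: no rule applies after step 3
NF edges: []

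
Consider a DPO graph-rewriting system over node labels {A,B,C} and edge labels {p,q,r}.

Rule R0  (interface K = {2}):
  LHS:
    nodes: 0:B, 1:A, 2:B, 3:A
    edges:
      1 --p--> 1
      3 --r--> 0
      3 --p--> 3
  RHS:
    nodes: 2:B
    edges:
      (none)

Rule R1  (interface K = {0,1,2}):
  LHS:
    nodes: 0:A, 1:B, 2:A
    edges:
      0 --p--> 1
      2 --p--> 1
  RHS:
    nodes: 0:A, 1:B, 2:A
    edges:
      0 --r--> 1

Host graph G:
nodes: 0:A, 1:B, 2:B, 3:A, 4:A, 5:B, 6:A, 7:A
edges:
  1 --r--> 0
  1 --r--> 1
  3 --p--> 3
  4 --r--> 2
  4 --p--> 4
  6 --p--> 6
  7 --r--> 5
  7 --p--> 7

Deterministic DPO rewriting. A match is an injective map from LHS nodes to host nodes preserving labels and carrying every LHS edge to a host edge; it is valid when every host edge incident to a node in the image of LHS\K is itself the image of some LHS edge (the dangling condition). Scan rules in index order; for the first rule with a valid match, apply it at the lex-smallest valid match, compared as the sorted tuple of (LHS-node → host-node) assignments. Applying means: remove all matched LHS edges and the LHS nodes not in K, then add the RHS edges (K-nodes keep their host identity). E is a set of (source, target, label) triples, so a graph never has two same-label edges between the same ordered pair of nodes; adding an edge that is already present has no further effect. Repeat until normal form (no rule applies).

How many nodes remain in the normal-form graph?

Answer: 2

Derivation:
[0] host  ⇒  8 nodes, 8 edges  {1-r->0 1-r->1 3-p->3 4-r->2 4-p->4 6-p->6 7-r->5 7-p->7}
[1] R0 @ {0↦2, 1↦3, 2↦1, 3↦4}  ⇒  5 nodes, 5 edges  {1-r->0 1-r->1 6-p->6 7-r->5 7-p->7}
[2] R0 @ {0↦5, 1↦6, 2↦1, 3↦7}  ⇒  2 nodes, 2 edges  {1-r->0 1-r->1}
halt: no rule applies after step 2
NF nodes: {0:A, 1:B}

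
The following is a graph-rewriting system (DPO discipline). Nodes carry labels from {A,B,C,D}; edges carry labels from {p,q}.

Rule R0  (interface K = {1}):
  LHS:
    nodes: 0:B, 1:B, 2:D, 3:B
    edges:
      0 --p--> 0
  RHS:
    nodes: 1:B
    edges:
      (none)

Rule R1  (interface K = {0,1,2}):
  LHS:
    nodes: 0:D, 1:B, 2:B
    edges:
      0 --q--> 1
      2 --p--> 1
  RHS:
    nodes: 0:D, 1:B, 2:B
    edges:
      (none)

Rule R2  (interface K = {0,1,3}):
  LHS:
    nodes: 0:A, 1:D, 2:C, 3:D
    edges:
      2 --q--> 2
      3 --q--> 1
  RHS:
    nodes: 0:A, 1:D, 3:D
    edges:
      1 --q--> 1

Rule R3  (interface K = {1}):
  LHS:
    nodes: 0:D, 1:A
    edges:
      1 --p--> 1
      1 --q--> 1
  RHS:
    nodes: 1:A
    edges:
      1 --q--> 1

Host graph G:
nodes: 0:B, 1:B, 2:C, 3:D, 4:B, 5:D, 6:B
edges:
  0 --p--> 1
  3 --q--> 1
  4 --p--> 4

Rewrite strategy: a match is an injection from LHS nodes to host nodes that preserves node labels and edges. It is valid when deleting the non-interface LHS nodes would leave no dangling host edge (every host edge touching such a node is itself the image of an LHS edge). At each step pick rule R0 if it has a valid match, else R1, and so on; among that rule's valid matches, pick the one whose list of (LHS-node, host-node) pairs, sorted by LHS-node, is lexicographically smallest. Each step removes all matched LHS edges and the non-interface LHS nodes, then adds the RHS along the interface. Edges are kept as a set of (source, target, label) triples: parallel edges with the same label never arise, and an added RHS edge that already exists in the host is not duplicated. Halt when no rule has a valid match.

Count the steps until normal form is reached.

[0] host  ⇒  7 nodes, 3 edges  {0-p->1 3-q->1 4-p->4}
[1] R0 @ {0↦4, 1↦0, 2↦5, 3↦6}  ⇒  4 nodes, 2 edges  {0-p->1 3-q->1}
[2] R1 @ {0↦3, 1↦1, 2↦0}  ⇒  4 nodes, 0 edges  {∅}
final graph: no rule applies after step 2

Answer: 2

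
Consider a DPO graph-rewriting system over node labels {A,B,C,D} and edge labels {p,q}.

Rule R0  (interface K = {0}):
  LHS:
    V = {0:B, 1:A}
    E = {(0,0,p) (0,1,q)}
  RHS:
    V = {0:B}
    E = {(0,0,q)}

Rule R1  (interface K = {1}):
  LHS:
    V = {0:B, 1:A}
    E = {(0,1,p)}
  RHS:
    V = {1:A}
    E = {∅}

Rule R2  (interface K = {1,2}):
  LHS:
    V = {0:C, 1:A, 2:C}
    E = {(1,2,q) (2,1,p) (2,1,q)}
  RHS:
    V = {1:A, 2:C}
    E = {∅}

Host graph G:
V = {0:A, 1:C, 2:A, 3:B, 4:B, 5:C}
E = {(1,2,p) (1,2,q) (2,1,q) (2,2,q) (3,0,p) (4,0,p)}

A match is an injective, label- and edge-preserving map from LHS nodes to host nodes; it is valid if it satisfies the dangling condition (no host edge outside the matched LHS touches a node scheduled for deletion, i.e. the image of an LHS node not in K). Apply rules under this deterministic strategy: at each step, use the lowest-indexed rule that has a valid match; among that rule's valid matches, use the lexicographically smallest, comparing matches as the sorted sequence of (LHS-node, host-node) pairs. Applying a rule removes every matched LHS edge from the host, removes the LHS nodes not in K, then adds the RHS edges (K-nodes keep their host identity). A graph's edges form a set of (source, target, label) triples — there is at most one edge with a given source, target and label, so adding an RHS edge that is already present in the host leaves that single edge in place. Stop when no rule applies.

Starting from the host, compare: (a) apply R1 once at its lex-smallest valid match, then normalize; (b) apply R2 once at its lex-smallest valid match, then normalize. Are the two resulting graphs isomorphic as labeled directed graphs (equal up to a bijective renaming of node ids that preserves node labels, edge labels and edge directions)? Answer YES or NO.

Answer: YES

Derivation:
branch R1-first: apply at {0↦3, 1↦0} → |E|=5, then 2 more step(s) → NF |V|=3 |E|=1 V={0:A, 1:C, 2:A} E=2-q->2
branch R2-first: apply at {0↦5, 1↦2, 2↦1} → |E|=3, then 2 more step(s) → NF |V|=3 |E|=1 V={0:A, 1:C, 2:A} E=2-q->2
graphs isomorphic (equal up to label-preserving node renaming)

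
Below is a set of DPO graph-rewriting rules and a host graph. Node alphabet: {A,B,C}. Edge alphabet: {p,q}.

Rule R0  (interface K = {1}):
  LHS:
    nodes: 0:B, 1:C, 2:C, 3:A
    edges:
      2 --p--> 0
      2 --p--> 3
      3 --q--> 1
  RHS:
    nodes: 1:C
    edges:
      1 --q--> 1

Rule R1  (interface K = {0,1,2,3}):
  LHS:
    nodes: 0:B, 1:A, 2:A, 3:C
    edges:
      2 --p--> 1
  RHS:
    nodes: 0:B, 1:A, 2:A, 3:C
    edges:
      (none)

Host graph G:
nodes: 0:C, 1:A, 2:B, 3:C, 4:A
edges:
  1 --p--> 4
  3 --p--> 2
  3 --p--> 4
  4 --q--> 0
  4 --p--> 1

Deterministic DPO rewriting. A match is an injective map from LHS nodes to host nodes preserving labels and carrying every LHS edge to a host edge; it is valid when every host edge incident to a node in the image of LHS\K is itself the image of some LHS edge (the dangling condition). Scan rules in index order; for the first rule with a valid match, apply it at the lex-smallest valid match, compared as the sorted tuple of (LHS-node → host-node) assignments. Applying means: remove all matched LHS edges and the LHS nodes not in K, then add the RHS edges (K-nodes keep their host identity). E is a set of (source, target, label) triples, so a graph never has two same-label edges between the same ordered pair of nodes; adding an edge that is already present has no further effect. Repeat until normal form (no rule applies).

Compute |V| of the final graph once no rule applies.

Answer: 2

Rewrite trace:
[0] host  ⇒  5 nodes, 5 edges  {1-p->4 3-p->2 3-p->4 4-q->0 4-p->1}
[1] R1 @ {0↦2, 1↦1, 2↦4, 3↦0}  ⇒  5 nodes, 4 edges  {1-p->4 3-p->2 3-p->4 4-q->0}
[2] R1 @ {0↦2, 1↦4, 2↦1, 3↦0}  ⇒  5 nodes, 3 edges  {3-p->2 3-p->4 4-q->0}
[3] R0 @ {0↦2, 1↦0, 2↦3, 3↦4}  ⇒  2 nodes, 1 edges  {0-q->0}
normal form: no rule applies after step 3
NF nodes: {0:C, 1:A}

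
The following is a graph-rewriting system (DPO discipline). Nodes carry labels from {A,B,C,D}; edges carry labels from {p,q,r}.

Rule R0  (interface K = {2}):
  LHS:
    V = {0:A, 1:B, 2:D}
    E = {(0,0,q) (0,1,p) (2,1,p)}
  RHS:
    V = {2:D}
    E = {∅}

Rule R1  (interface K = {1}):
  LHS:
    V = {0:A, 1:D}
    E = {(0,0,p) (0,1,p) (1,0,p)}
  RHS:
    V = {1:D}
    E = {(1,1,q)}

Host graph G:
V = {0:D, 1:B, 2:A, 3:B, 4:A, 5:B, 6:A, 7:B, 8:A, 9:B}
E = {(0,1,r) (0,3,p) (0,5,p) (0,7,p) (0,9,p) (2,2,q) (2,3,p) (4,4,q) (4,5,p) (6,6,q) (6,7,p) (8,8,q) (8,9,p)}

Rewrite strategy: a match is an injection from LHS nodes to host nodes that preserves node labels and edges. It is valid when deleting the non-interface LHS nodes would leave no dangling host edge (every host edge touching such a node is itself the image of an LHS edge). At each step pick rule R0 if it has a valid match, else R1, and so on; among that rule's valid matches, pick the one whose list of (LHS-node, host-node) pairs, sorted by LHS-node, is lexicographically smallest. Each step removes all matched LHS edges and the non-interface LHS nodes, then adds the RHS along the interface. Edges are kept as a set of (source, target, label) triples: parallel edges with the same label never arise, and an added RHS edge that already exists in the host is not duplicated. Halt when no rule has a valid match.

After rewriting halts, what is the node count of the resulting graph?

initial: |V|=10 |E|=13  E = 0-r->1 0-p->3 0-p->5 0-p->7 0-p->9 2-q->2 2-p->3 4-q->4 4-p->5 6-q->6 6-p->7 8-q->8 8-p->9
step 1: apply R0 at {0↦2, 1↦3, 2↦0}  → |V|=8 |E|=10  E = 0-r->1 0-p->5 0-p->7 0-p->9 4-q->4 4-p->5 6-q->6 6-p->7 8-q->8 8-p->9
step 2: apply R0 at {0↦4, 1↦5, 2↦0}  → |V|=6 |E|=7  E = 0-r->1 0-p->7 0-p->9 6-q->6 6-p->7 8-q->8 8-p->9
step 3: apply R0 at {0↦6, 1↦7, 2↦0}  → |V|=4 |E|=4  E = 0-r->1 0-p->9 8-q->8 8-p->9
step 4: apply R0 at {0↦8, 1↦9, 2↦0}  → |V|=2 |E|=1  E = 0-r->1
final graph: no rule applies after step 4
NF nodes: {0:D, 1:B}

Answer: 2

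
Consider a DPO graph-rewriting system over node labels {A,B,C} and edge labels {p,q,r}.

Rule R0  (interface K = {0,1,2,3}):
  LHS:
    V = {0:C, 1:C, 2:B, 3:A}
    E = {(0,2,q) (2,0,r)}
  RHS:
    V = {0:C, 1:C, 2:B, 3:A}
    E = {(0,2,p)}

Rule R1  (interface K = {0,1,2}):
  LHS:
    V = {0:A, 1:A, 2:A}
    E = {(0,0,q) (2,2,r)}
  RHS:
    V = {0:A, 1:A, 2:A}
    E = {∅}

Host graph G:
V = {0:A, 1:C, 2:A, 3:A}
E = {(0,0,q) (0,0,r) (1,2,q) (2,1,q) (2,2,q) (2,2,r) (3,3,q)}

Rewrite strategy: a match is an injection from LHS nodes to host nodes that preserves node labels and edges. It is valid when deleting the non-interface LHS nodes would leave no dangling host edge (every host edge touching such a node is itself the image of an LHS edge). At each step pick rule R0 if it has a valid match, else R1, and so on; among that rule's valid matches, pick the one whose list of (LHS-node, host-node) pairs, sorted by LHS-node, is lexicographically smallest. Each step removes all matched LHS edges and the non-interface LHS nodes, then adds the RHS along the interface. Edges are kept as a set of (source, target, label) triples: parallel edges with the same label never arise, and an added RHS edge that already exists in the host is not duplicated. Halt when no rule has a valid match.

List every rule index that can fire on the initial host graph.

R0: no valid match — LHS pattern not found
R1: 4 valid matches — {0↦0, 1↦3, 2↦2}, {0↦2, 1↦3, 2↦0}, {0↦3, 1↦0, 2↦2} (+1 more)

Answer: [R1]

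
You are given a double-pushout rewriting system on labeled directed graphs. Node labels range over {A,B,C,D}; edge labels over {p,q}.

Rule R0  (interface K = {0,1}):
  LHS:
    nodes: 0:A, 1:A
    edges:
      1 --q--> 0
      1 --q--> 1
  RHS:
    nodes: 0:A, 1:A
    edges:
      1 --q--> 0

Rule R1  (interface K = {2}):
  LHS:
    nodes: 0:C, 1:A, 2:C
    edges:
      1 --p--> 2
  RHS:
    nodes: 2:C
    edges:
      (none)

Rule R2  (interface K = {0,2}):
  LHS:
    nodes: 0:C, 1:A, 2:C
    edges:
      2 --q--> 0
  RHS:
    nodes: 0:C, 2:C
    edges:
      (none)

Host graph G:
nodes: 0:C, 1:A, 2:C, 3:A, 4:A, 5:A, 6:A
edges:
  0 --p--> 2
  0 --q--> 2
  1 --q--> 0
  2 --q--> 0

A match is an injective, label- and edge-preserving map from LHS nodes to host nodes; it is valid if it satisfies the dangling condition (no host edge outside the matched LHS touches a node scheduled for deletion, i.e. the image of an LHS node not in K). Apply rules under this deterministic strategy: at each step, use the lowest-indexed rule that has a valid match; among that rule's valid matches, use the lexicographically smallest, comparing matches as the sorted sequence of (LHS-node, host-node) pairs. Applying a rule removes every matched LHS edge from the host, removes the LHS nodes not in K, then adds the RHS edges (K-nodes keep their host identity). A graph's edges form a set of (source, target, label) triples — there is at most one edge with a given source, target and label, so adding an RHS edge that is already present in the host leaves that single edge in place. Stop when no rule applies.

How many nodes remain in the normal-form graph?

Answer: 5

Derivation:
[0] host  ⇒  7 nodes, 4 edges  {0-p->2 0-q->2 1-q->0 2-q->0}
[1] R2 @ {0↦0, 1↦3, 2↦2}  ⇒  6 nodes, 3 edges  {0-p->2 0-q->2 1-q->0}
[2] R2 @ {0↦2, 1↦4, 2↦0}  ⇒  5 nodes, 2 edges  {0-p->2 1-q->0}
normal form: no rule applies after step 2
NF nodes: {0:C, 1:A, 2:C, 5:A, 6:A}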